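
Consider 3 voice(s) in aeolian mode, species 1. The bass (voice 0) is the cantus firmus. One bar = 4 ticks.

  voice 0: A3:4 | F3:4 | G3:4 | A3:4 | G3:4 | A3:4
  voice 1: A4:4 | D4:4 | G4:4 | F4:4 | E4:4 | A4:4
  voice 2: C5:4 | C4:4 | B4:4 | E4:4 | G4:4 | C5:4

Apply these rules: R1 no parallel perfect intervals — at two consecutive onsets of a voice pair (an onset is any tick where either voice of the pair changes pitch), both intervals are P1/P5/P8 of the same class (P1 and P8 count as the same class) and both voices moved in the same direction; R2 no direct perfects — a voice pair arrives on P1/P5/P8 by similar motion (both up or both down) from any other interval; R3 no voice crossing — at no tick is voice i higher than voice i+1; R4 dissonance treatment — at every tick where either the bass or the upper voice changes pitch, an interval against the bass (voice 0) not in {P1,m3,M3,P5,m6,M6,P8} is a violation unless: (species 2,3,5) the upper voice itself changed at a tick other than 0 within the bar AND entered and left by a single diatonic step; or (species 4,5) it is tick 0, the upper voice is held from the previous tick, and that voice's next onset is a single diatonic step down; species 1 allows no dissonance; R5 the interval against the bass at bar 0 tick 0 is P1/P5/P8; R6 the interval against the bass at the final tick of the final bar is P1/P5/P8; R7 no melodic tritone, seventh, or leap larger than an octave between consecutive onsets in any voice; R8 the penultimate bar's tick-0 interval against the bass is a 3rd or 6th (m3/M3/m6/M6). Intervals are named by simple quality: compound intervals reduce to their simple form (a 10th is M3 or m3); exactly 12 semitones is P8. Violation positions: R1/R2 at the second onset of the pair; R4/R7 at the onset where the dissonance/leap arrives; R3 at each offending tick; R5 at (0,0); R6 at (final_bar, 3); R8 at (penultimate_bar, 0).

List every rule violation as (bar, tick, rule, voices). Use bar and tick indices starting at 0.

bar 0: v0=A3 v1=A4 v2=C5 downbeat m3
bar 1: v0=F3 v1=D4 v2=C4 downbeat P5
bar 2: v0=G3 v1=G4 v2=B4 downbeat M3
bar 3: v0=A3 v1=F4 v2=E4 downbeat P5
bar 4: v0=G3 v1=E4 v2=G4 downbeat P8
bar 5: v0=A3 v1=A4 v2=C5 downbeat m3
  -> R5 @ bar 0 tick 0 v(0, 2): opens on m3
  -> R2 @ bar 1 tick 0 v(0, 2): A3/C5 m3 -> F3/C4 P5 similar
  -> R3 @ bar 1 tick 0 v(1, 2): D4 above C4
  -> R3 @ bar 1 tick 1 v(1, 2): D4 above C4
  -> R3 @ bar 1 tick 2 v(1, 2): D4 above C4
  -> R3 @ bar 1 tick 3 v(1, 2): D4 above C4
  -> R2 @ bar 2 tick 0 v(0, 1): F3/D4 M6 -> G3/G4 P8 similar
  -> R7 @ bar 2 tick 0 v(2,): C4->B4 leap 11st
  -> R3 @ bar 3 tick 0 v(1, 2): F4 above E4
  -> R3 @ bar 3 tick 1 v(1, 2): F4 above E4
  -> R3 @ bar 3 tick 2 v(1, 2): F4 above E4
  -> R3 @ bar 3 tick 3 v(1, 2): F4 above E4
  -> R8 @ bar 4 tick 0 v(0, 2): penult P8 not 3rd/6th
  -> R2 @ bar 5 tick 0 v(0, 1): G3/E4 M6 -> A3/A4 P8 similar
  -> R6 @ bar 5 tick 3 v(0, 2): closes on m3

(0, 0, R5, (0, 2))
(1, 0, R2, (0, 2))
(1, 0, R3, (1, 2))
(1, 1, R3, (1, 2))
(1, 2, R3, (1, 2))
(1, 3, R3, (1, 2))
(2, 0, R2, (0, 1))
(2, 0, R7, (2,))
(3, 0, R3, (1, 2))
(3, 1, R3, (1, 2))
(3, 2, R3, (1, 2))
(3, 3, R3, (1, 2))
(4, 0, R8, (0, 2))
(5, 0, R2, (0, 1))
(5, 3, R6, (0, 2))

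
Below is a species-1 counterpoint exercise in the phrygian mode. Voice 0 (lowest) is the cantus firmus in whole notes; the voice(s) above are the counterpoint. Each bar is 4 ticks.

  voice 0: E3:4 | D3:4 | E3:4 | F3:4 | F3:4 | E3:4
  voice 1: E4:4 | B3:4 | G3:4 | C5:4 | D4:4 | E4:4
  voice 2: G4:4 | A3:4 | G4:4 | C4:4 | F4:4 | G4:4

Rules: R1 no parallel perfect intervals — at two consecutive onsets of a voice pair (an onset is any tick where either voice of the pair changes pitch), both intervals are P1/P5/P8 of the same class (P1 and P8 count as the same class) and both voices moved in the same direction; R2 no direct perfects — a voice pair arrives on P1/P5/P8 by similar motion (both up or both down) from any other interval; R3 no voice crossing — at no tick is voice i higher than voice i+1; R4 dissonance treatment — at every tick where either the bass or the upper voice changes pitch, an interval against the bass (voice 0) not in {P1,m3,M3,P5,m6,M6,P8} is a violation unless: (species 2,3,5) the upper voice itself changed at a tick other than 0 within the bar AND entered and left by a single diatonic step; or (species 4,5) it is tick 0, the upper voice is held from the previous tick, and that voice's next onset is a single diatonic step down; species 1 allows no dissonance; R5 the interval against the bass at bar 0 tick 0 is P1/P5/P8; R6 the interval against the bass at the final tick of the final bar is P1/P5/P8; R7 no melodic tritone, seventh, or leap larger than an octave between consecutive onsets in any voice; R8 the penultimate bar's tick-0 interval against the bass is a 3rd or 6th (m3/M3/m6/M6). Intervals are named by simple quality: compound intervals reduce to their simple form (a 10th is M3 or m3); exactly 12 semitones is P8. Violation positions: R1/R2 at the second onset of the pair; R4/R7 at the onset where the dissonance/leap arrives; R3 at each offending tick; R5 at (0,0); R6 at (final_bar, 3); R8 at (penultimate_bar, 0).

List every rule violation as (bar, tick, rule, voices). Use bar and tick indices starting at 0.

bar 0: v0=E3 v1=E4 v2=G4 downbeat m3
bar 1: v0=D3 v1=B3 v2=A3 downbeat P5
bar 2: v0=E3 v1=G3 v2=G4 downbeat m3
bar 3: v0=F3 v1=C5 v2=C4 downbeat P5
bar 4: v0=F3 v1=D4 v2=F4 downbeat P8
bar 5: v0=E3 v1=E4 v2=G4 downbeat m3
  -> R5 @ bar 0 tick 0 v(0, 2): opens on m3
  -> R2 @ bar 1 tick 0 v(0, 2): E3/G4 m3 -> D3/A3 P5 similar
  -> R3 @ bar 1 tick 0 v(1, 2): B3 above A3
  -> R7 @ bar 1 tick 0 v(2,): G4->A3 leap 10st
  -> R3 @ bar 1 tick 1 v(1, 2): B3 above A3
  -> R3 @ bar 1 tick 2 v(1, 2): B3 above A3
  -> R3 @ bar 1 tick 3 v(1, 2): B3 above A3
  -> R7 @ bar 2 tick 0 v(2,): A3->G4 leap 10st
  -> R2 @ bar 3 tick 0 v(0, 1): E3/G3 m3 -> F3/C5 P5 similar
  -> R3 @ bar 3 tick 0 v(1, 2): C5 above C4
  -> R7 @ bar 3 tick 0 v(1,): G3->C5 leap 17st
  -> R3 @ bar 3 tick 1 v(1, 2): C5 above C4
  -> R3 @ bar 3 tick 2 v(1, 2): C5 above C4
  -> R3 @ bar 3 tick 3 v(1, 2): C5 above C4
  -> R7 @ bar 4 tick 0 v(1,): C5->D4 leap 10st
  -> R8 @ bar 4 tick 0 v(0, 2): penult P8 not 3rd/6th
  -> R6 @ bar 5 tick 3 v(0, 2): closes on m3

(0, 0, R5, (0, 2))
(1, 0, R2, (0, 2))
(1, 0, R3, (1, 2))
(1, 0, R7, (2,))
(1, 1, R3, (1, 2))
(1, 2, R3, (1, 2))
(1, 3, R3, (1, 2))
(2, 0, R7, (2,))
(3, 0, R2, (0, 1))
(3, 0, R3, (1, 2))
(3, 0, R7, (1,))
(3, 1, R3, (1, 2))
(3, 2, R3, (1, 2))
(3, 3, R3, (1, 2))
(4, 0, R7, (1,))
(4, 0, R8, (0, 2))
(5, 3, R6, (0, 2))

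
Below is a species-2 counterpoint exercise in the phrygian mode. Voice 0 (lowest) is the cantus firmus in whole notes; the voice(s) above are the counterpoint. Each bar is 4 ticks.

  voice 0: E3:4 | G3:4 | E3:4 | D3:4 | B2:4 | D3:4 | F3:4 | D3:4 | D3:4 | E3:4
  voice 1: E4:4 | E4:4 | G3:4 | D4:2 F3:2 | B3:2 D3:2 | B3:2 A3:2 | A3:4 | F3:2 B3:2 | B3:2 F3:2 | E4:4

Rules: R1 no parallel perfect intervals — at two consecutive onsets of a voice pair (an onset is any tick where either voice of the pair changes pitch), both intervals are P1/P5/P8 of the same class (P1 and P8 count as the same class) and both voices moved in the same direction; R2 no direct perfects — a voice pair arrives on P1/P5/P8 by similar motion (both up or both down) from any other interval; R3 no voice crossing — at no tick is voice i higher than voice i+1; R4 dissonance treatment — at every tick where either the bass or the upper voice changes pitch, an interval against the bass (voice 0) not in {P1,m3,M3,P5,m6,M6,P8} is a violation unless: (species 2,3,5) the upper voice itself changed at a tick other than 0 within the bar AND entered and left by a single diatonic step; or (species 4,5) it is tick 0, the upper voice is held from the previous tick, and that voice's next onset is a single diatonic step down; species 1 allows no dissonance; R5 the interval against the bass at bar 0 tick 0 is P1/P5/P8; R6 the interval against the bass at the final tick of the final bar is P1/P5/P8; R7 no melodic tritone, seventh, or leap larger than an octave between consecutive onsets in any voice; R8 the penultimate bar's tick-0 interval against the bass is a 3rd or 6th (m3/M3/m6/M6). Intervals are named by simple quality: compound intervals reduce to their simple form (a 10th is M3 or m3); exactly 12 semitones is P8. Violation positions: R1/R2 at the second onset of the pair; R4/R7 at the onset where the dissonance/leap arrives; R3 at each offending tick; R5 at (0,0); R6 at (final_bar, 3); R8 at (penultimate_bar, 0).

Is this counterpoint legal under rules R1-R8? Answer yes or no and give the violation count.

bar 0: v0=E3 v1=E4 (P8)
bar 1: v0=G3 v1=E4 (M6)
bar 2: v0=E3 v1=G3 (m3)
bar 3: v0=D3 v1=D4 (P8)
bar 4: v0=B2 v1=B3 (P8)
bar 5: v0=D3 v1=B3 (M6)
bar 6: v0=F3 v1=A3 (M3)
bar 7: v0=D3 v1=F3 (m3)
bar 8: v0=D3 v1=B3 (M6)
bar 9: v0=E3 v1=E4 (P8)
  R7 @ bar4.0: F3->B3 leap 6st
  R7 @ bar7.2: F3->B3 leap 6st
  R7 @ bar8.2: B3->F3 leap 6st
  R2 @ bar9.0: D3/F3 m3 -> E3/E4 P8 similar
  R7 @ bar9.0: F3->E4 leap 11st

No (5 violations)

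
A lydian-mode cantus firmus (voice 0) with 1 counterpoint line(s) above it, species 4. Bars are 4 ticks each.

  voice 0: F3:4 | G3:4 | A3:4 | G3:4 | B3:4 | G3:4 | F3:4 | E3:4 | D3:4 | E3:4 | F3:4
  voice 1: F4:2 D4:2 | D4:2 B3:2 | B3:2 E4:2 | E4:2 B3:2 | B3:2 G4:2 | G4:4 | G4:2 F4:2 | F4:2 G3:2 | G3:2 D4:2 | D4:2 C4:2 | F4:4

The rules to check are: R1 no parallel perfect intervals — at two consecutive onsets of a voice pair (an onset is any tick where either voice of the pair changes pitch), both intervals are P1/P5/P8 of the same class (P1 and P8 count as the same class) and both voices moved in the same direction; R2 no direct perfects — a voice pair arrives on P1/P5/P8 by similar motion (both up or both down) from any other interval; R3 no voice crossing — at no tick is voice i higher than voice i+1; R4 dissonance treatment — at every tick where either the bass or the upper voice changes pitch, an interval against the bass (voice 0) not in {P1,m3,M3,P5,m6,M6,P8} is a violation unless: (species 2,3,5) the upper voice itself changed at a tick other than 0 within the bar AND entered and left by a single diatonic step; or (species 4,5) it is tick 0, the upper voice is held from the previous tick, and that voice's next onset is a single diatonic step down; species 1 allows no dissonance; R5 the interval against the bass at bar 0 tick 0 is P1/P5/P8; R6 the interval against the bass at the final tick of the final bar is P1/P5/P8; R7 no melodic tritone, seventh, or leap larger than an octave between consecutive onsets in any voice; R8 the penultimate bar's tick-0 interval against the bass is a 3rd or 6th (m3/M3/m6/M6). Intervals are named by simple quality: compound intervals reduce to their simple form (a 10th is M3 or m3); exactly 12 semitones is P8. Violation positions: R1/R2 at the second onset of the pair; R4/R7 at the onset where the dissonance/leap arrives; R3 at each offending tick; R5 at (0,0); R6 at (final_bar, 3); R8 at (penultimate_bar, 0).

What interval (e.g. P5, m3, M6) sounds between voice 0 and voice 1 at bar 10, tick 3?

voice 0=F3 voice 1=F4 -> P8

P8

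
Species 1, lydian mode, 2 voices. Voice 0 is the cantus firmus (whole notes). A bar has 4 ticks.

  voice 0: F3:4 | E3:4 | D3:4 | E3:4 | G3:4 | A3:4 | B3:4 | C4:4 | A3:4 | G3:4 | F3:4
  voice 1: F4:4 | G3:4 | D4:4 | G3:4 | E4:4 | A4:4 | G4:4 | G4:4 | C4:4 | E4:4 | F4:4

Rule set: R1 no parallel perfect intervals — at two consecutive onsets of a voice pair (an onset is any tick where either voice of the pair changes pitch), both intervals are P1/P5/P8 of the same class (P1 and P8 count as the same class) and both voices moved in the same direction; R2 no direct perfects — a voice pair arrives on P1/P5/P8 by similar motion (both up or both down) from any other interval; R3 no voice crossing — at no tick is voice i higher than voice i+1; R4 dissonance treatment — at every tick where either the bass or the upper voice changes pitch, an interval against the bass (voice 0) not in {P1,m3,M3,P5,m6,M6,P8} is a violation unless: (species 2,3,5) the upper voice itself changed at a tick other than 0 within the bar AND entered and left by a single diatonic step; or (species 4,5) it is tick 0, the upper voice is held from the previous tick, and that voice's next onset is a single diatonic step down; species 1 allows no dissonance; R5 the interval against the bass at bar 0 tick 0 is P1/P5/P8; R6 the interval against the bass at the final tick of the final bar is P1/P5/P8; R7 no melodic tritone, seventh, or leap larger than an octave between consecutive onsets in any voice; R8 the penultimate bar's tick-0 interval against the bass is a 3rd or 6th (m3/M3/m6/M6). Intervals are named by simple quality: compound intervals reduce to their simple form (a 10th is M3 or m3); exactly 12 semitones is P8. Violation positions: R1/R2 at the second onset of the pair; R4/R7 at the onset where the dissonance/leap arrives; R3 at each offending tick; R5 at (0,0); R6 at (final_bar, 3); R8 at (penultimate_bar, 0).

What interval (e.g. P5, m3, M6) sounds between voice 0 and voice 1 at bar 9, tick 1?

M6

voice 0=G3 voice 1=E4 -> M6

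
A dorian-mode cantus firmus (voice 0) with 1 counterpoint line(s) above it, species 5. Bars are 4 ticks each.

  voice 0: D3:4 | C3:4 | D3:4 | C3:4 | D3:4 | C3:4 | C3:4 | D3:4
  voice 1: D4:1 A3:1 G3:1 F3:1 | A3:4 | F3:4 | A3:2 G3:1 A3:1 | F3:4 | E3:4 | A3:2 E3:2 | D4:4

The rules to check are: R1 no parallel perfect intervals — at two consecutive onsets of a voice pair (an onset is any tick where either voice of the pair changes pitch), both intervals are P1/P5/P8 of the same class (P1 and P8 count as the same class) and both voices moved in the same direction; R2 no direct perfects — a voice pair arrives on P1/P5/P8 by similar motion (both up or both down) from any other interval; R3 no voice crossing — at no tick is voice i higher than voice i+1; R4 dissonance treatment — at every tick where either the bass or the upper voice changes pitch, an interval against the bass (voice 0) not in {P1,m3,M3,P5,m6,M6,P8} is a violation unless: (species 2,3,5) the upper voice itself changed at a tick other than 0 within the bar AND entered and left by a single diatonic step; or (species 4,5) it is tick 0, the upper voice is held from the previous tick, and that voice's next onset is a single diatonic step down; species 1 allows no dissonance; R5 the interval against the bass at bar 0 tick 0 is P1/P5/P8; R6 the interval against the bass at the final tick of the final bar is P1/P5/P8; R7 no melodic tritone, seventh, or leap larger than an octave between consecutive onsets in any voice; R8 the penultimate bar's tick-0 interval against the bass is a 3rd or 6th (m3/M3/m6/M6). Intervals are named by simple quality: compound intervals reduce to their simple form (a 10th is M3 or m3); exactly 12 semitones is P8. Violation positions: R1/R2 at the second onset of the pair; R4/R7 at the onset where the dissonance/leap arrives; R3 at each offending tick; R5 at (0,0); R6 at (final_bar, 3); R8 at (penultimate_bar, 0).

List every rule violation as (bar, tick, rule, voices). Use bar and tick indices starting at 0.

bar 0: v0=D3 v1=D4 downbeat P8
bar 1: v0=C3 v1=A3 downbeat M6
bar 2: v0=D3 v1=F3 downbeat m3
bar 3: v0=C3 v1=A3 downbeat M6
bar 4: v0=D3 v1=F3 downbeat m3
bar 5: v0=C3 v1=E3 downbeat M3
bar 6: v0=C3 v1=A3 downbeat M6
bar 7: v0=D3 v1=D4 downbeat P8
  -> R2 @ bar 7 tick 0 v(0, 1): C3/E3 M3 -> D3/D4 P8 similar
  -> R7 @ bar 7 tick 0 v(1,): E3->D4 leap 10st

(7, 0, R2, (0, 1))
(7, 0, R7, (1,))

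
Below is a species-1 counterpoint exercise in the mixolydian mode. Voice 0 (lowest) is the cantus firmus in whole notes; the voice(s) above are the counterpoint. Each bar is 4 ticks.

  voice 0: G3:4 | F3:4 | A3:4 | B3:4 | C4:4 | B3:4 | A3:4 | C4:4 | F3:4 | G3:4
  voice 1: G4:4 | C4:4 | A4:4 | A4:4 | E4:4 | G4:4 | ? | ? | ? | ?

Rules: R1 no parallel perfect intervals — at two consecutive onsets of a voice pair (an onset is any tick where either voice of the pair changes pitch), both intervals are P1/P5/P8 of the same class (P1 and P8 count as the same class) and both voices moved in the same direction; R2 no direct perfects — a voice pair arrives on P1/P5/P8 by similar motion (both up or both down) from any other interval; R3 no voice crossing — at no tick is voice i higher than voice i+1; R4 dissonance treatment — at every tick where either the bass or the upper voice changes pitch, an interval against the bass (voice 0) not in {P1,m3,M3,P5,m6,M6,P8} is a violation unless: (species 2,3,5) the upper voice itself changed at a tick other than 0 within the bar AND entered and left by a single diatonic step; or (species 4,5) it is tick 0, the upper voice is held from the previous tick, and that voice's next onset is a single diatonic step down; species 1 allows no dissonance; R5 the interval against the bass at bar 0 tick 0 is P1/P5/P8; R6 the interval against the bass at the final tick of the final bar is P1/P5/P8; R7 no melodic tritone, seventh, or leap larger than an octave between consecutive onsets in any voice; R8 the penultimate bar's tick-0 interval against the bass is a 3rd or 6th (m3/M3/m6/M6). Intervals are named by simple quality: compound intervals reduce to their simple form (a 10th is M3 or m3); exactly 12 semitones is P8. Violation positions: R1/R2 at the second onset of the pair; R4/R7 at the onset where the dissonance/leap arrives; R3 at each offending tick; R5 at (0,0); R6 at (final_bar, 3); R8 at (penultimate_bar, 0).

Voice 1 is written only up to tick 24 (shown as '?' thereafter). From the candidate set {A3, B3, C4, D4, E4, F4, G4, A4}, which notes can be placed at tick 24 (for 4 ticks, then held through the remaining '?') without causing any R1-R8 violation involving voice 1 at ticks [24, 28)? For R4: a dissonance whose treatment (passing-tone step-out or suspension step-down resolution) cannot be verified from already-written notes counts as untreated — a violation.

A3: violates R2,R7
B3: violates R4
C4: legal
D4: violates R4
E4: violates R2
F4: legal
G4: violates R4
A4: legal

{A4, C4, F4}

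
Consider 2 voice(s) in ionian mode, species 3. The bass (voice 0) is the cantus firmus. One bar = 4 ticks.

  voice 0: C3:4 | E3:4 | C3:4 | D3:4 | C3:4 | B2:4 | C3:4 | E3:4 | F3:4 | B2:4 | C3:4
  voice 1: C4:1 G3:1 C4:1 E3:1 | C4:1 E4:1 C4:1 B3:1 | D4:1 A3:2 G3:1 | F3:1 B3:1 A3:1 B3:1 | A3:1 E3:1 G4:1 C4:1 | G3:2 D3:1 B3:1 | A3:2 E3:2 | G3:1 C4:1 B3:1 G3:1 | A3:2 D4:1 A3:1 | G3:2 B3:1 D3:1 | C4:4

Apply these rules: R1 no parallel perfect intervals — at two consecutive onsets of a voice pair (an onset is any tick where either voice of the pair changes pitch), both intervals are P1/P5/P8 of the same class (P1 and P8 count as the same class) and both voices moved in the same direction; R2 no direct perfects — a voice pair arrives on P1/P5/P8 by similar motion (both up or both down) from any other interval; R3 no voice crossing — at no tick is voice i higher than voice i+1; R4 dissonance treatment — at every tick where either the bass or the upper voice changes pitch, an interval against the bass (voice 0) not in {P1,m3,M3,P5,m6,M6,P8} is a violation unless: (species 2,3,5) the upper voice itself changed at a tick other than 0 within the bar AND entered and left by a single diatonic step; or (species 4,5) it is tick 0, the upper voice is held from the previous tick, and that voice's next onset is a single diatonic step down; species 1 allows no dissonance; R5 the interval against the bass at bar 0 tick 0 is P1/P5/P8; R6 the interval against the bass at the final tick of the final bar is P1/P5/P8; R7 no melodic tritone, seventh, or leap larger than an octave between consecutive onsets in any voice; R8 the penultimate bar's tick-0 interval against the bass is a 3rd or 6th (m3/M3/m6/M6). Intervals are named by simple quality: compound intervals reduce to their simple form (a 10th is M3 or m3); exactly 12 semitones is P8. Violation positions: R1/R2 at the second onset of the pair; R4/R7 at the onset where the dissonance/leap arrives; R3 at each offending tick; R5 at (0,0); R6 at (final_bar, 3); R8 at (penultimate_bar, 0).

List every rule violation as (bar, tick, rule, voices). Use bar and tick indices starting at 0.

(2, 0, R4, (0, 1))
(3, 1, R7, (1,))
(4, 2, R7, (1,))
(9, 0, R7, (0,))
(10, 0, R2, (0, 1))
(10, 0, R7, (1,))

bar 0: v0=C3 v1=C4 downbeat P8
bar 1: v0=E3 v1=C4 downbeat m6
bar 2: v0=C3 v1=D4 downbeat M2
bar 3: v0=D3 v1=F3 downbeat m3
bar 4: v0=C3 v1=A3 downbeat M6
bar 5: v0=B2 v1=G3 downbeat m6
bar 6: v0=C3 v1=A3 downbeat M6
bar 7: v0=E3 v1=G3 downbeat m3
bar 8: v0=F3 v1=A3 downbeat M3
bar 9: v0=B2 v1=G3 downbeat m6
bar 10: v0=C3 v1=C4 downbeat P8
  -> R4 @ bar 2 tick 0 v(0, 1): C3/D4 M2 untreated
  -> R7 @ bar 3 tick 1 v(1,): F3->B3 leap 6st
  -> R7 @ bar 4 tick 2 v(1,): E3->G4 leap 15st
  -> R7 @ bar 9 tick 0 v(0,): F3->B2 leap 6st
  -> R2 @ bar 10 tick 0 v(0, 1): B2/D3 m3 -> C3/C4 P8 similar
  -> R7 @ bar 10 tick 0 v(1,): D3->C4 leap 10st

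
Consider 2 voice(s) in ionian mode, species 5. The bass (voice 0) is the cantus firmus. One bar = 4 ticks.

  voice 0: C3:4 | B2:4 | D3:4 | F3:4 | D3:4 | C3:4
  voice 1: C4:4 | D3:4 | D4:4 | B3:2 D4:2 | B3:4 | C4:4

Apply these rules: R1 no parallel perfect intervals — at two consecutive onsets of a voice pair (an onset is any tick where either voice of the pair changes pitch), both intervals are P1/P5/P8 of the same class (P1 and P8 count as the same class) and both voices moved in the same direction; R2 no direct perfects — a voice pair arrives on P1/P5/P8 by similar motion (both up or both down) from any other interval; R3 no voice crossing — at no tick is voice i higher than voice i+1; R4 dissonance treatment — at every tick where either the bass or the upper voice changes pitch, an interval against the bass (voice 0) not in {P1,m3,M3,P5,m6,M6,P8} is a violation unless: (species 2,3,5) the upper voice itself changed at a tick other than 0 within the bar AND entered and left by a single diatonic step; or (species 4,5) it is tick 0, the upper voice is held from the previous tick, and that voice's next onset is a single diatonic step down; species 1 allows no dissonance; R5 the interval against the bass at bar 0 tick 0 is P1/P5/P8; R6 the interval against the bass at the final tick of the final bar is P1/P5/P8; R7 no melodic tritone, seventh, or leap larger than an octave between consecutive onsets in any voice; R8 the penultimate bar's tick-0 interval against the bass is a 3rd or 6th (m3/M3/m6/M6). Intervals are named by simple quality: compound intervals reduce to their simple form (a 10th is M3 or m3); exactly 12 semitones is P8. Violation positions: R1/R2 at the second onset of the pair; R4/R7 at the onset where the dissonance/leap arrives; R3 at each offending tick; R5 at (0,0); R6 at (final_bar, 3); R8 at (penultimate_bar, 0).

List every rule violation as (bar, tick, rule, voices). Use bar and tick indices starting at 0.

bar 0: v0=C3 v1=C4 downbeat P8
bar 1: v0=B2 v1=D3 downbeat m3
bar 2: v0=D3 v1=D4 downbeat P8
bar 3: v0=F3 v1=B3 downbeat TT
bar 4: v0=D3 v1=B3 downbeat M6
bar 5: v0=C3 v1=C4 downbeat P8
  -> R7 @ bar 1 tick 0 v(1,): C4->D3 leap 10st
  -> R2 @ bar 2 tick 0 v(0, 1): B2/D3 m3 -> D3/D4 P8 similar
  -> R4 @ bar 3 tick 0 v(0, 1): F3/B3 TT untreated

(1, 0, R7, (1,))
(2, 0, R2, (0, 1))
(3, 0, R4, (0, 1))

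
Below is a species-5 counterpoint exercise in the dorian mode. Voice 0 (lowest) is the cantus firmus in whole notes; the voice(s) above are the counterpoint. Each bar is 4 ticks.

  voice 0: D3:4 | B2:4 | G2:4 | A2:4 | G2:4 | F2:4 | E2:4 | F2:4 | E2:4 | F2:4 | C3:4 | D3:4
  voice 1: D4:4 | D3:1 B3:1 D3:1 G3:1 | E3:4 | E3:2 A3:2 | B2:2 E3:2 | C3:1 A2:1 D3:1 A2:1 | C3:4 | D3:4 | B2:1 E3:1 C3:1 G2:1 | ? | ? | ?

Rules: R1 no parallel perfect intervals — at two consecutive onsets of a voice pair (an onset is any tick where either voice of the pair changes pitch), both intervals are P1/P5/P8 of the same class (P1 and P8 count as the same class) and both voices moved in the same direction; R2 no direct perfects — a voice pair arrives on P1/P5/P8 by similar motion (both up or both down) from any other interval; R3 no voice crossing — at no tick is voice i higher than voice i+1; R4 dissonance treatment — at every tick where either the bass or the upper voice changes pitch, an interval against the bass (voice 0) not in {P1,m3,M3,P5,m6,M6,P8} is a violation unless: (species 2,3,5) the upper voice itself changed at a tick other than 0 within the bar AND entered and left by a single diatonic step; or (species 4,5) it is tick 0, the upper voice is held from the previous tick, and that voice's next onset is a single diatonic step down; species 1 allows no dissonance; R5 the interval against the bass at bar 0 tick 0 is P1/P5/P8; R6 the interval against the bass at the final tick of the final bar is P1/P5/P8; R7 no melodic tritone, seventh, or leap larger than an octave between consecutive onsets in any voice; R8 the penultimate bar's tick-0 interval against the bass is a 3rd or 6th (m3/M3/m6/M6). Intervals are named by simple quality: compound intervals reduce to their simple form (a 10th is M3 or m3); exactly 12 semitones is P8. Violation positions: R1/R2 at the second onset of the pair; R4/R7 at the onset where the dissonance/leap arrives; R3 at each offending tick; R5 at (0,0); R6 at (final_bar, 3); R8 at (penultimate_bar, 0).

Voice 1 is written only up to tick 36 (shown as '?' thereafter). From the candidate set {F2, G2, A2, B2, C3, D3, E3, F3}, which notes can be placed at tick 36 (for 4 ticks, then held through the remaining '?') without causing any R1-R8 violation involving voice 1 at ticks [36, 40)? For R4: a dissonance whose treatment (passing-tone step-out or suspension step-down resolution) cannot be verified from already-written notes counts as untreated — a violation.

{A2, D3, F2}

F2: legal
G2: violates R4
A2: legal
B2: violates R4
C3: violates R2
D3: legal
E3: violates R4
F3: violates R2,R7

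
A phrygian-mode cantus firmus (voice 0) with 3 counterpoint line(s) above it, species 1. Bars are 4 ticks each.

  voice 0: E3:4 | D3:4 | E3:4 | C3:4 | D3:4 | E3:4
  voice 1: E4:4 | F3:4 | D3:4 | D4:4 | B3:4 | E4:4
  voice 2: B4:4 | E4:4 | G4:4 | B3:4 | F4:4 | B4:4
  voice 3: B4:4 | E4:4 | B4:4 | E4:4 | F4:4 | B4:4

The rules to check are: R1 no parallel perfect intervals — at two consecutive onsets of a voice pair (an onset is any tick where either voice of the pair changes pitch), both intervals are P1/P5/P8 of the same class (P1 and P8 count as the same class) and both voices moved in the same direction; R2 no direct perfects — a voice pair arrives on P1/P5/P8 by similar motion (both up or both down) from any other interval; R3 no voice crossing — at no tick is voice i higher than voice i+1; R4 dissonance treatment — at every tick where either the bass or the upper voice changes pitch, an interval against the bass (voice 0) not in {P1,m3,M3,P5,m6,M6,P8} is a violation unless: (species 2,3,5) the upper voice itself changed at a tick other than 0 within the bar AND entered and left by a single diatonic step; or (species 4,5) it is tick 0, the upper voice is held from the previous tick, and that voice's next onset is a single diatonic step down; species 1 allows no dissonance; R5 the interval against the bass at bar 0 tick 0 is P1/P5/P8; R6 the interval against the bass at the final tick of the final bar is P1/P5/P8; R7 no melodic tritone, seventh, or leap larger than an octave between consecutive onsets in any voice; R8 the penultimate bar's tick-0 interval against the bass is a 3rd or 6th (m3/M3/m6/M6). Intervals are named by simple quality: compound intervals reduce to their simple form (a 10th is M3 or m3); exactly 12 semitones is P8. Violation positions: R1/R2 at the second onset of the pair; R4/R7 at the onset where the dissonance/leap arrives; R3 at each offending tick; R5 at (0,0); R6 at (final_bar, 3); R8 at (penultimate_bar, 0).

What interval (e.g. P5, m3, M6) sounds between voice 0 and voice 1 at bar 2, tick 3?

M2

voice 0=E3 voice 1=D3 -> M2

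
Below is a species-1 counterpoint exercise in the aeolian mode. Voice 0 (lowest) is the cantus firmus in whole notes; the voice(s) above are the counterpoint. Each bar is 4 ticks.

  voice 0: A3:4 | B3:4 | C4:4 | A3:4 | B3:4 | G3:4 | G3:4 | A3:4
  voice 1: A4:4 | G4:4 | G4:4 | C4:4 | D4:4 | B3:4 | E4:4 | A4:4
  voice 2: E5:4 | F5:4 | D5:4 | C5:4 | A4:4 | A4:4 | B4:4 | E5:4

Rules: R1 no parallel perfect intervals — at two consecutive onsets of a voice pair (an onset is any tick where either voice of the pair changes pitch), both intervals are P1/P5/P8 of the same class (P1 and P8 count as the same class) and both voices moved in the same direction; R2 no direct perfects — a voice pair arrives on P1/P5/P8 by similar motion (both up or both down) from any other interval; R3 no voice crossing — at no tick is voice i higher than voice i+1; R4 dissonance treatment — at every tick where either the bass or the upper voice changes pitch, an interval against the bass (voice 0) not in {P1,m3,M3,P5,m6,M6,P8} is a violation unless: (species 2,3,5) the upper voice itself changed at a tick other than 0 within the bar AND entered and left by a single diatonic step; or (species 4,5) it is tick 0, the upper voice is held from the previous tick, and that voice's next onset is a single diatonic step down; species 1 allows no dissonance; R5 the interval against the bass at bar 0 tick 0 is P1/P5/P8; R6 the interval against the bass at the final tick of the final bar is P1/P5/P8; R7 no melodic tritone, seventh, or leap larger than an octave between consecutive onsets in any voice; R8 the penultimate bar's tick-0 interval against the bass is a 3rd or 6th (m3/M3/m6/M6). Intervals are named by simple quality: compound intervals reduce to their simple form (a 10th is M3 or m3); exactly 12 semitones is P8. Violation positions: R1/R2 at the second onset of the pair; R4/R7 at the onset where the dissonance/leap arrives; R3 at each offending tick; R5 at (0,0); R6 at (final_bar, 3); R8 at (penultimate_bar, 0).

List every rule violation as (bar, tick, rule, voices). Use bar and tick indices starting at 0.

(1, 0, R4, (0, 2))
(2, 0, R4, (0, 2))
(3, 0, R2, (1, 2))
(4, 0, R4, (0, 2))
(5, 0, R4, (0, 2))
(6, 0, R2, (1, 2))
(7, 0, R1, (1, 2))
(7, 0, R2, (0, 1))
(7, 0, R2, (0, 2))

bar 0: v0=A3 v1=A4 v2=E5 downbeat P5
bar 1: v0=B3 v1=G4 v2=F5 downbeat TT
bar 2: v0=C4 v1=G4 v2=D5 downbeat M2
bar 3: v0=A3 v1=C4 v2=C5 downbeat m3
bar 4: v0=B3 v1=D4 v2=A4 downbeat m7
bar 5: v0=G3 v1=B3 v2=A4 downbeat M2
bar 6: v0=G3 v1=E4 v2=B4 downbeat M3
bar 7: v0=A3 v1=A4 v2=E5 downbeat P5
  -> R4 @ bar 1 tick 0 v(0, 2): B3/F5 TT untreated
  -> R4 @ bar 2 tick 0 v(0, 2): C4/D5 M2 untreated
  -> R2 @ bar 3 tick 0 v(1, 2): G4/D5 P5 -> C4/C5 P8 similar
  -> R4 @ bar 4 tick 0 v(0, 2): B3/A4 m7 untreated
  -> R4 @ bar 5 tick 0 v(0, 2): G3/A4 M2 untreated
  -> R2 @ bar 6 tick 0 v(1, 2): B3/A4 m7 -> E4/B4 P5 similar
  -> R1 @ bar 7 tick 0 v(1, 2): E4/B4 P5 -> A4/E5 P5 similar
  -> R2 @ bar 7 tick 0 v(0, 1): G3/E4 M6 -> A3/A4 P8 similar
  -> R2 @ bar 7 tick 0 v(0, 2): G3/B4 M3 -> A3/E5 P5 similar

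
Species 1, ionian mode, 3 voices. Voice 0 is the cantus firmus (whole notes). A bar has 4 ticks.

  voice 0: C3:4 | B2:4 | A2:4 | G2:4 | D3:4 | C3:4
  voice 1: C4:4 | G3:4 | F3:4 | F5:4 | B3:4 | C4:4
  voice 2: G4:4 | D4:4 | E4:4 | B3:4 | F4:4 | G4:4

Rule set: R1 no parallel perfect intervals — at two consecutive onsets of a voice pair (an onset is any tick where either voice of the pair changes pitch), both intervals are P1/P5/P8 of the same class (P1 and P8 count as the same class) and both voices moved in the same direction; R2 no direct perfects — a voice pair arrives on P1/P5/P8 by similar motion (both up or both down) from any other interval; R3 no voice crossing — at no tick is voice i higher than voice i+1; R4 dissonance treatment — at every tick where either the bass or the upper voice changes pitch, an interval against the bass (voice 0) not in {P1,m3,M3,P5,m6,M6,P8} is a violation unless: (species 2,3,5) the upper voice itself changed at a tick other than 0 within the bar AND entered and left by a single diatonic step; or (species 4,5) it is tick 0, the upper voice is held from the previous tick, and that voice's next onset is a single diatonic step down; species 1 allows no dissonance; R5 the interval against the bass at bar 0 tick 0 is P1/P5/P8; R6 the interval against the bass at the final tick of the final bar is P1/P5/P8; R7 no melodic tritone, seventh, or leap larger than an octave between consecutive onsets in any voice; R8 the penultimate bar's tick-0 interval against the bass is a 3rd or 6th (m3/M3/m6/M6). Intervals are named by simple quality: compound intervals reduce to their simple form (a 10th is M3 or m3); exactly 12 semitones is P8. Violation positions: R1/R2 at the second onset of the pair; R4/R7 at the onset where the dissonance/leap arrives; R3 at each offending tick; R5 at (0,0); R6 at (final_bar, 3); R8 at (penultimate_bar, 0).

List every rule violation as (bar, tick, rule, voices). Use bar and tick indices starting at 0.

bar 0: v0=C3 v1=C4 v2=G4 downbeat P5
bar 1: v0=B2 v1=G3 v2=D4 downbeat m3
bar 2: v0=A2 v1=F3 v2=E4 downbeat P5
bar 3: v0=G2 v1=F5 v2=B3 downbeat M3
bar 4: v0=D3 v1=B3 v2=F4 downbeat m3
bar 5: v0=C3 v1=C4 v2=G4 downbeat P5
  -> R1 @ bar 1 tick 0 v(1, 2): C4/G4 P5 -> G3/D4 P5 similar
  -> R3 @ bar 3 tick 0 v(1, 2): F5 above B3
  -> R4 @ bar 3 tick 0 v(0, 1): G2/F5 m7 untreated
  -> R7 @ bar 3 tick 0 v(1,): F3->F5 leap 24st
  -> R3 @ bar 3 tick 1 v(1, 2): F5 above B3
  -> R3 @ bar 3 tick 2 v(1, 2): F5 above B3
  -> R3 @ bar 3 tick 3 v(1, 2): F5 above B3
  -> R7 @ bar 4 tick 0 v(1,): F5->B3 leap 18st
  -> R7 @ bar 4 tick 0 v(2,): B3->F4 leap 6st
  -> R2 @ bar 5 tick 0 v(1, 2): B3/F4 TT -> C4/G4 P5 similar

(1, 0, R1, (1, 2))
(3, 0, R3, (1, 2))
(3, 0, R4, (0, 1))
(3, 0, R7, (1,))
(3, 1, R3, (1, 2))
(3, 2, R3, (1, 2))
(3, 3, R3, (1, 2))
(4, 0, R7, (1,))
(4, 0, R7, (2,))
(5, 0, R2, (1, 2))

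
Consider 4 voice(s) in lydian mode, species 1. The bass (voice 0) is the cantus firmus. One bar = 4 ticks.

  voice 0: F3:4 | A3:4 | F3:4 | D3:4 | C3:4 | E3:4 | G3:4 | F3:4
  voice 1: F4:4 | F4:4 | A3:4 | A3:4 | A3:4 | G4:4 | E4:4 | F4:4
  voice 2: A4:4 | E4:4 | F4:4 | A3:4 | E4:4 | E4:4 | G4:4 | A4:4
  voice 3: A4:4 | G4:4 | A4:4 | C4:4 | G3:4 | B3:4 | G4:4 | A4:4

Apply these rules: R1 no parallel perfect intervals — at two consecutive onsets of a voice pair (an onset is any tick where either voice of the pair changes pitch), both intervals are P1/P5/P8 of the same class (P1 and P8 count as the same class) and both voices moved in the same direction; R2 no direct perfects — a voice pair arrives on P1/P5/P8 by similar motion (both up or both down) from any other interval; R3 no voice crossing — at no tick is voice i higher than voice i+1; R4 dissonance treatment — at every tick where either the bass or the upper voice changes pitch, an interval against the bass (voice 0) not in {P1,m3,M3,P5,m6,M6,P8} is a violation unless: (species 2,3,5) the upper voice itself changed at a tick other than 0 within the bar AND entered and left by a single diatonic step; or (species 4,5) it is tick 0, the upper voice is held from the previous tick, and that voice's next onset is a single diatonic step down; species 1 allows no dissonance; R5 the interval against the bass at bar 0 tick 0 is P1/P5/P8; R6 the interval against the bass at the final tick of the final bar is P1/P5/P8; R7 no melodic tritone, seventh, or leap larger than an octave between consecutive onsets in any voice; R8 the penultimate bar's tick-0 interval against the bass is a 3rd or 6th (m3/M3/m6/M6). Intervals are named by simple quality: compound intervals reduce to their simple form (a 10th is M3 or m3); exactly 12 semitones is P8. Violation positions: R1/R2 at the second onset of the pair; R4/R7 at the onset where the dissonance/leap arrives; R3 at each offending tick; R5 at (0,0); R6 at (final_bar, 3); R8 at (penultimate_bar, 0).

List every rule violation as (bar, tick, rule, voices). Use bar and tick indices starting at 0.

bar 0: v0=F3 v1=F4 v2=A4 v3=A4 downbeat M3
bar 1: v0=A3 v1=F4 v2=E4 v3=G4 downbeat m7
bar 2: v0=F3 v1=A3 v2=F4 v3=A4 downbeat M3
bar 3: v0=D3 v1=A3 v2=A3 v3=C4 downbeat m7
bar 4: v0=C3 v1=A3 v2=E4 v3=G3 downbeat P5
bar 5: v0=E3 v1=G4 v2=E4 v3=B3 downbeat P5
bar 6: v0=G3 v1=E4 v2=G4 v3=G4 downbeat P8
bar 7: v0=F3 v1=F4 v2=A4 v3=A4 downbeat M3
  -> R5 @ bar 0 tick 0 v(0, 2): opens on M3
  -> R5 @ bar 0 tick 0 v(0, 3): opens on M3
  -> R3 @ bar 1 tick 0 v(1, 2): F4 above E4
  -> R4 @ bar 1 tick 0 v(0, 3): A3/G4 m7 untreated
  -> R3 @ bar 1 tick 1 v(1, 2): F4 above E4
  -> R3 @ bar 1 tick 2 v(1, 2): F4 above E4
  -> R3 @ bar 1 tick 3 v(1, 2): F4 above E4
  -> R2 @ bar 3 tick 0 v(0, 2): F3/F4 P8 -> D3/A3 P5 similar
  -> R4 @ bar 3 tick 0 v(0, 3): D3/C4 m7 untreated
  -> R2 @ bar 4 tick 0 v(0, 3): D3/C4 m7 -> C3/G3 P5 similar
  -> R3 @ bar 4 tick 0 v(2, 3): E4 above G3
  -> R3 @ bar 4 tick 1 v(2, 3): E4 above G3
  -> R3 @ bar 4 tick 2 v(2, 3): E4 above G3
  -> R3 @ bar 4 tick 3 v(2, 3): E4 above G3
  -> R1 @ bar 5 tick 0 v(0, 3): C3/G3 P5 -> E3/B3 P5 similar
  -> R3 @ bar 5 tick 0 v(1, 2): G4 above E4
  -> R3 @ bar 5 tick 0 v(2, 3): E4 above B3
  -> R7 @ bar 5 tick 0 v(1,): A3->G4 leap 10st
  -> R3 @ bar 5 tick 1 v(1, 2): G4 above E4
  -> R3 @ bar 5 tick 1 v(2, 3): E4 above B3
  -> R3 @ bar 5 tick 2 v(1, 2): G4 above E4
  -> R3 @ bar 5 tick 2 v(2, 3): E4 above B3
  -> R3 @ bar 5 tick 3 v(1, 2): G4 above E4
  -> R3 @ bar 5 tick 3 v(2, 3): E4 above B3
  -> R1 @ bar 6 tick 0 v(0, 2): E3/E4 P8 -> G3/G4 P8 similar
  -> R2 @ bar 6 tick 0 v(0, 3): E3/B3 P5 -> G3/G4 P8 similar
  -> R2 @ bar 6 tick 0 v(2, 3): E4/B3 P4 -> G4/G4 P1 similar
  -> R8 @ bar 6 tick 0 v(0, 2): penult P8 not 3rd/6th
  -> R8 @ bar 6 tick 0 v(0, 3): penult P8 not 3rd/6th
  -> R1 @ bar 7 tick 0 v(2, 3): G4/G4 P1 -> A4/A4 P1 similar
  -> R6 @ bar 7 tick 3 v(0, 2): closes on M3
  -> R6 @ bar 7 tick 3 v(0, 3): closes on M3

(0, 0, R5, (0, 2))
(0, 0, R5, (0, 3))
(1, 0, R3, (1, 2))
(1, 0, R4, (0, 3))
(1, 1, R3, (1, 2))
(1, 2, R3, (1, 2))
(1, 3, R3, (1, 2))
(3, 0, R2, (0, 2))
(3, 0, R4, (0, 3))
(4, 0, R2, (0, 3))
(4, 0, R3, (2, 3))
(4, 1, R3, (2, 3))
(4, 2, R3, (2, 3))
(4, 3, R3, (2, 3))
(5, 0, R1, (0, 3))
(5, 0, R3, (1, 2))
(5, 0, R3, (2, 3))
(5, 0, R7, (1,))
(5, 1, R3, (1, 2))
(5, 1, R3, (2, 3))
(5, 2, R3, (1, 2))
(5, 2, R3, (2, 3))
(5, 3, R3, (1, 2))
(5, 3, R3, (2, 3))
(6, 0, R1, (0, 2))
(6, 0, R2, (0, 3))
(6, 0, R2, (2, 3))
(6, 0, R8, (0, 2))
(6, 0, R8, (0, 3))
(7, 0, R1, (2, 3))
(7, 3, R6, (0, 2))
(7, 3, R6, (0, 3))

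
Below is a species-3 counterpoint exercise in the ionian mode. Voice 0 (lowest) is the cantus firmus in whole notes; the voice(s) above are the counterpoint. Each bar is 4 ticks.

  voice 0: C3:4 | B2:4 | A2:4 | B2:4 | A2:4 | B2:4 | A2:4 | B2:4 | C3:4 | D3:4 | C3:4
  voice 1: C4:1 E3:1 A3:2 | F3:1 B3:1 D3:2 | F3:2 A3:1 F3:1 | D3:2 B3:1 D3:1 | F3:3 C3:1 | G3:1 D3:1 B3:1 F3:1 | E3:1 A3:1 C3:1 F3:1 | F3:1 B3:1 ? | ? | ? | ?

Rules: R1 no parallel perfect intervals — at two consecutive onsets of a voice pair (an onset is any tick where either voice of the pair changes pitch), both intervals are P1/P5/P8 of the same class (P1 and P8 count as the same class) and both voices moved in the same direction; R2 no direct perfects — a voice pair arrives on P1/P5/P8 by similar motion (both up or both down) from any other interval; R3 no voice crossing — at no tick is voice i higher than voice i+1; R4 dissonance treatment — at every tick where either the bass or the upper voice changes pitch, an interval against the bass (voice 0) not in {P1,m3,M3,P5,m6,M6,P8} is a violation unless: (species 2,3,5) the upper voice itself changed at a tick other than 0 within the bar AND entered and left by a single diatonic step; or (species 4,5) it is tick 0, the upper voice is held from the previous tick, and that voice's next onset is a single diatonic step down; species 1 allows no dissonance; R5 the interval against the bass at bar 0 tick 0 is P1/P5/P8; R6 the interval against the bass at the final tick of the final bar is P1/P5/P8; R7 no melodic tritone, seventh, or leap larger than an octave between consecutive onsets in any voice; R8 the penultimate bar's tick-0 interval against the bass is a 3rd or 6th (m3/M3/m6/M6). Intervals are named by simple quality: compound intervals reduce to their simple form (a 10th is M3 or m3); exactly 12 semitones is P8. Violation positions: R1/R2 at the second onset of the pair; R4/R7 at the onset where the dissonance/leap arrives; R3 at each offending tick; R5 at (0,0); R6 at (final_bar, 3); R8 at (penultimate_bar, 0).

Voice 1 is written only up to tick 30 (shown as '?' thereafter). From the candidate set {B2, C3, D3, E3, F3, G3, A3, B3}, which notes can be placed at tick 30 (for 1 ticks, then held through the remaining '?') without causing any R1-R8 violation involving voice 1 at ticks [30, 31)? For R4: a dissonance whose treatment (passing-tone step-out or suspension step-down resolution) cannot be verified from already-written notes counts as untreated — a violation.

B2: legal
C3: violates R4,R7
D3: legal
E3: violates R4
F3: violates R4,R7
G3: legal
A3: violates R4
B3: legal

{B2, B3, D3, G3}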